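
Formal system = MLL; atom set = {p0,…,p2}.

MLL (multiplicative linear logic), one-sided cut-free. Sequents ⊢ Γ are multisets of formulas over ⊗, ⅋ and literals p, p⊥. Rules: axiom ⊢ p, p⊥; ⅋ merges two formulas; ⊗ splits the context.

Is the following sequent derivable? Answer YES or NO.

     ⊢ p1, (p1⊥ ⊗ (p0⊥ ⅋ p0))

Proof tree:
[⊗]  ⊢ p1, (p1⊥ ⊗ (p0⊥ ⅋ p0))
  [Ax]  ⊢ p1, p1⊥
  [⅋]  ⊢ (p0⊥ ⅋ p0)
    [Ax]  ⊢ p0, p0⊥

Result: YES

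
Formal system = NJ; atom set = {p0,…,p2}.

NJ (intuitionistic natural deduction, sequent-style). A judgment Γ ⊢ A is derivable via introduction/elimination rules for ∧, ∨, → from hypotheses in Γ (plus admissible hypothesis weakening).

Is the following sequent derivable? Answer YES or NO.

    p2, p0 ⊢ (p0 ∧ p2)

Derivation trace:
[∧I] p2, p0 ⊢ (p0 ∧ p2)
  [Wk] p0, p2 ⊢ p0
    [Ax] p0 ⊢ p0
  [Ax] p2 ⊢ p2

Result: YES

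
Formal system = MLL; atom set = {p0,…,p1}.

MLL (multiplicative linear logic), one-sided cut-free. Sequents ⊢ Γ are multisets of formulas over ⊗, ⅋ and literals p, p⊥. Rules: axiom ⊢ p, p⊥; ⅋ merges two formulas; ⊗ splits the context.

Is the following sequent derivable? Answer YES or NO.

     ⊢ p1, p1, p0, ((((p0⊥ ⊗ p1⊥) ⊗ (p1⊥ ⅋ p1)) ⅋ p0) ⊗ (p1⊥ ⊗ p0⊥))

Proof tree:
[⊗]  ⊢ p1, p1, p0, ((((p0⊥ ⊗ p1⊥) ⊗ (p1⊥ ⅋ p1)) ⅋ p0) ⊗ (p1⊥ ⊗ p0⊥))
  [⅋]  ⊢ p1, (((p0⊥ ⊗ p1⊥) ⊗ (p1⊥ ⅋ p1)) ⅋ p0)
    [⊗]  ⊢ p0, p1, ((p0⊥ ⊗ p1⊥) ⊗ (p1⊥ ⅋ p1))
      [⊗]  ⊢ p0, p1, (p0⊥ ⊗ p1⊥)
        [Ax]  ⊢ p0, p0⊥
        [Ax]  ⊢ p1, p1⊥
      [⅋]  ⊢ (p1⊥ ⅋ p1)
        [Ax]  ⊢ p1, p1⊥
  [⊗]  ⊢ p1, p0, (p1⊥ ⊗ p0⊥)
    [Ax]  ⊢ p1, p1⊥
    [Ax]  ⊢ p0, p0⊥

Result: YES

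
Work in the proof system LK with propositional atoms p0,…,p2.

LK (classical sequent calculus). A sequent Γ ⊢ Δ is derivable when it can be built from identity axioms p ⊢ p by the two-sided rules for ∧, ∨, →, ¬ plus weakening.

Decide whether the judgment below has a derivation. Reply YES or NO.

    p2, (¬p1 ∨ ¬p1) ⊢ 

Search for a countermodel by truth-table:
  v=000: Γ:[p2=F, (¬p1 ∨ ¬p1)=T] Δ:[] refutes=False
  v=001: Γ:[p2=T, (¬p1 ∨ ¬p1)=T] Δ:[] refutes=True  ← countermodel

Result: NO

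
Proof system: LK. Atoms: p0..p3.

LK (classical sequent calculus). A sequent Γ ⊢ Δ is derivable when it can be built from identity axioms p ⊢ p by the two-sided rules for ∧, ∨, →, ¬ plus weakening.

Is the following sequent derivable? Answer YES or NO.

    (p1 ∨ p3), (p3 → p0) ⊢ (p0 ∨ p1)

Derivation trace:
[∨R] (p1 ∨ p3), (p3 → p0) ⊢ (p0 ∨ p1)
  [→L] (p1 ∨ p3), (p3 → p0) ⊢ p1, p0
    [∨L] (p1 ∨ p3) ⊢ p1, p3
      [Ax] p1 ⊢ p1
      [Ax] p3 ⊢ p3
    [Ax] p0 ⊢ p0

Result: YES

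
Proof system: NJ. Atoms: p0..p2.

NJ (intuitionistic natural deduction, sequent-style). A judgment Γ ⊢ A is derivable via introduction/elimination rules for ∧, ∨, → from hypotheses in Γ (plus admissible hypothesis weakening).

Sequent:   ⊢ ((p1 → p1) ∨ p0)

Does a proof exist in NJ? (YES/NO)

Proof tree:
[∨I₁]  ⊢ ((p1 → p1) ∨ p0)
  [→I]  ⊢ (p1 → p1)
    [Ax] p1 ⊢ p1

Result: YES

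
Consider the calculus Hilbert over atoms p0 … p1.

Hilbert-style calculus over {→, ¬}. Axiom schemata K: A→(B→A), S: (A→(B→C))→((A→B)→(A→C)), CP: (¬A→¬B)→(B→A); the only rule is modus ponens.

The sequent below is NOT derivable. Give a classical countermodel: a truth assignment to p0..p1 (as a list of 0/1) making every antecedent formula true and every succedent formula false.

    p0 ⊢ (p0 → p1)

Enumerate valuations to refute Γ ⊢ Δ:
  v=00: Γ:[p0=F] Δ:[(p0 → p1)=T] refutes=False
  v=01: Γ:[p0=F] Δ:[(p0 → p1)=T] refutes=False
  v=10: Γ:[p0=T] Δ:[(p0 → p1)=F] refutes=True  ← countermodel

Result: [1, 0]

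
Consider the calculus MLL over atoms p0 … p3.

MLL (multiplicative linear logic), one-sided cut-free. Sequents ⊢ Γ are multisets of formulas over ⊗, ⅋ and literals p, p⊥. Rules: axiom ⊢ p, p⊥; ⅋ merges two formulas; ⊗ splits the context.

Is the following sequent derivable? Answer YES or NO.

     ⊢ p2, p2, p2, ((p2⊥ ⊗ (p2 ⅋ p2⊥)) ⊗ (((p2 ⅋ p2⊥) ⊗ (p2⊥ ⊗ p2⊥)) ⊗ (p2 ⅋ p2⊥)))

Derivation trace:
[⊗]  ⊢ p2, p2, p2, ((p2⊥ ⊗ (p2 ⅋ p2⊥)) ⊗ (((p2 ⅋ p2⊥) ⊗ (p2⊥ ⊗ p2⊥)) ⊗ (p2 ⅋ p2⊥)))
  [⊗]  ⊢ p2, (p2⊥ ⊗ (p2 ⅋ p2⊥))
    [Ax]  ⊢ p2, p2⊥
    [⅋]  ⊢ (p2 ⅋ p2⊥)
      [Ax]  ⊢ p2, p2⊥
  [⊗]  ⊢ p2, p2, (((p2 ⅋ p2⊥) ⊗ (p2⊥ ⊗ p2⊥)) ⊗ (p2 ⅋ p2⊥))
    [⊗]  ⊢ p2, p2, ((p2 ⅋ p2⊥) ⊗ (p2⊥ ⊗ p2⊥))
      [⅋]  ⊢ (p2 ⅋ p2⊥)
        [Ax]  ⊢ p2, p2⊥
      [⊗]  ⊢ p2, p2, (p2⊥ ⊗ p2⊥)
        [Ax]  ⊢ p2, p2⊥
        [Ax]  ⊢ p2, p2⊥
    [⅋]  ⊢ (p2 ⅋ p2⊥)
      [Ax]  ⊢ p2, p2⊥

Result: YES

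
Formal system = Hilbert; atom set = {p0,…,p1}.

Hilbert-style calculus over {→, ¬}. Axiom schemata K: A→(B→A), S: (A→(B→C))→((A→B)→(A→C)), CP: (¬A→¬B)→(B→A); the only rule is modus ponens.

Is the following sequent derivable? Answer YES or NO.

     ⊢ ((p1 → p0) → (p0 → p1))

Truth-table refutation:
  v=00: Γ:[] Δ:[((p1 → p0) → (p0 → p1))=T] refutes=False
  v=01: Γ:[] Δ:[((p1 → p0) → (p0 → p1))=T] refutes=False
  v=10: Γ:[] Δ:[((p1 → p0) → (p0 → p1))=F] refutes=True  ← countermodel

Result: NO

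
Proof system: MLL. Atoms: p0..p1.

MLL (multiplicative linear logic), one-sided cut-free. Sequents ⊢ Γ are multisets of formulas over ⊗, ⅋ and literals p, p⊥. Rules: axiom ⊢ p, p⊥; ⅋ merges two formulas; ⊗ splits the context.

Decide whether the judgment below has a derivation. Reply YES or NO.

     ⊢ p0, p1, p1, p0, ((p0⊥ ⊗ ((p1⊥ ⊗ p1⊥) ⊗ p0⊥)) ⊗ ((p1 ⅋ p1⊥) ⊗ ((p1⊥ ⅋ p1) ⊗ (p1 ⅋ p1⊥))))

Derivation trace:
[⊗]  ⊢ p0, p1, p1, p0, ((p0⊥ ⊗ ((p1⊥ ⊗ p1⊥) ⊗ p0⊥)) ⊗ ((p1 ⅋ p1⊥) ⊗ ((p1⊥ ⅋ p1) ⊗ (p1 ⅋ p1⊥))))
  [⊗]  ⊢ p0, p1, p1, p0, (p0⊥ ⊗ ((p1⊥ ⊗ p1⊥) ⊗ p0⊥))
    [Ax]  ⊢ p0, p0⊥
    [⊗]  ⊢ p1, p1, p0, ((p1⊥ ⊗ p1⊥) ⊗ p0⊥)
      [⊗]  ⊢ p1, p1, (p1⊥ ⊗ p1⊥)
        [Ax]  ⊢ p1, p1⊥
        [Ax]  ⊢ p1, p1⊥
      [Ax]  ⊢ p0, p0⊥
  [⊗]  ⊢ ((p1 ⅋ p1⊥) ⊗ ((p1⊥ ⅋ p1) ⊗ (p1 ⅋ p1⊥)))
    [⅋]  ⊢ (p1 ⅋ p1⊥)
      [Ax]  ⊢ p1, p1⊥
    [⊗]  ⊢ ((p1⊥ ⅋ p1) ⊗ (p1 ⅋ p1⊥))
      [⅋]  ⊢ (p1⊥ ⅋ p1)
        [Ax]  ⊢ p1, p1⊥
      [⅋]  ⊢ (p1 ⅋ p1⊥)
        [Ax]  ⊢ p1, p1⊥

Result: YES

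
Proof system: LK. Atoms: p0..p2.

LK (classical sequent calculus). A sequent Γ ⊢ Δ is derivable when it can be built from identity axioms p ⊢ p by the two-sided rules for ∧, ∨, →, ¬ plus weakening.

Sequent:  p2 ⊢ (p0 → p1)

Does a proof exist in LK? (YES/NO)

Enumerate valuations to refute Γ ⊢ Δ:
  v=000: Γ:[p2=F] Δ:[(p0 → p1)=T] refutes=False
  v=001: Γ:[p2=T] Δ:[(p0 → p1)=T] refutes=False
  v=010: Γ:[p2=F] Δ:[(p0 → p1)=T] refutes=False
  v=011: Γ:[p2=T] Δ:[(p0 → p1)=T] refutes=False
  v=100: Γ:[p2=F] Δ:[(p0 → p1)=F] refutes=False
  v=101: Γ:[p2=T] Δ:[(p0 → p1)=F] refutes=True  ← countermodel

Result: NO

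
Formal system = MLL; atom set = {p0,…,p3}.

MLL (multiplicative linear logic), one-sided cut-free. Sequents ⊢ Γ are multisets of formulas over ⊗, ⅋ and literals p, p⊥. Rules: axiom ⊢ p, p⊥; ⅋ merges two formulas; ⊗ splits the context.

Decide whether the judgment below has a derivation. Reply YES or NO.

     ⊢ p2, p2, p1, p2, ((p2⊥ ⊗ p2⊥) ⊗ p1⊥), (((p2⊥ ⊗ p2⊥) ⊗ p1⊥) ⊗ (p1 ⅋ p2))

Derivation (root first):
[⊗]  ⊢ p2, p2, p1, p2, ((p2⊥ ⊗ p2⊥) ⊗ p1⊥), (((p2⊥ ⊗ p2⊥) ⊗ p1⊥) ⊗ (p1 ⅋ p2))
  [⊗]  ⊢ p2, p2, p1, ((p2⊥ ⊗ p2⊥) ⊗ p1⊥)
    [⊗]  ⊢ p2, p2, (p2⊥ ⊗ p2⊥)
      [Ax]  ⊢ p2, p2⊥
      [Ax]  ⊢ p2, p2⊥
    [Ax]  ⊢ p1, p1⊥
  [⅋]  ⊢ p2, ((p2⊥ ⊗ p2⊥) ⊗ p1⊥), (p1 ⅋ p2)
    [⊗]  ⊢ p2, p2, p1, ((p2⊥ ⊗ p2⊥) ⊗ p1⊥)
      [⊗]  ⊢ p2, p2, (p2⊥ ⊗ p2⊥)
        [Ax]  ⊢ p2, p2⊥
        [Ax]  ⊢ p2, p2⊥
      [Ax]  ⊢ p1, p1⊥

Result: YES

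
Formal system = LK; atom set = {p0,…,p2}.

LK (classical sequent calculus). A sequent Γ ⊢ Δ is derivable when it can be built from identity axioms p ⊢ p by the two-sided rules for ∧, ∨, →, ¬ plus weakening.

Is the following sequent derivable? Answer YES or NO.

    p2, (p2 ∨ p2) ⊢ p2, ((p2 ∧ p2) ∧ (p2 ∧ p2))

Derivation trace:
[∧R] p2, (p2 ∨ p2) ⊢ p2, ((p2 ∧ p2) ∧ (p2 ∧ p2))
  [∧R] p2 ⊢ (p2 ∧ p2)
    [Ax] p2 ⊢ p2
    [Ax] p2 ⊢ p2
  [∨L] (p2 ∨ p2) ⊢ p2, (p2 ∧ p2)
    [∧R] p2 ⊢ (p2 ∧ p2)
      [Ax] p2 ⊢ p2
      [Ax] p2 ⊢ p2
    [Ax] p2 ⊢ p2

Result: YES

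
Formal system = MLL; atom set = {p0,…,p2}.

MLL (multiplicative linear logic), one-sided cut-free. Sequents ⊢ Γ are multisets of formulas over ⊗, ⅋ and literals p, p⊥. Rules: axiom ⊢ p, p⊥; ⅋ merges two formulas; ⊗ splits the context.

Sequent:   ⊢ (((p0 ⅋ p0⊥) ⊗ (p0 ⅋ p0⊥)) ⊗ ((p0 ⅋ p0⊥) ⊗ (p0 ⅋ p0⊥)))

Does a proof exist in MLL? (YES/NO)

Derivation trace:
[⊗]  ⊢ (((p0 ⅋ p0⊥) ⊗ (p0 ⅋ p0⊥)) ⊗ ((p0 ⅋ p0⊥) ⊗ (p0 ⅋ p0⊥)))
  [⊗]  ⊢ ((p0 ⅋ p0⊥) ⊗ (p0 ⅋ p0⊥))
    [⅋]  ⊢ (p0 ⅋ p0⊥)
      [Ax]  ⊢ p0, p0⊥
    [⅋]  ⊢ (p0 ⅋ p0⊥)
      [Ax]  ⊢ p0, p0⊥
  [⊗]  ⊢ ((p0 ⅋ p0⊥) ⊗ (p0 ⅋ p0⊥))
    [⅋]  ⊢ (p0 ⅋ p0⊥)
      [Ax]  ⊢ p0, p0⊥
    [⅋]  ⊢ (p0 ⅋ p0⊥)
      [Ax]  ⊢ p0, p0⊥

Result: YES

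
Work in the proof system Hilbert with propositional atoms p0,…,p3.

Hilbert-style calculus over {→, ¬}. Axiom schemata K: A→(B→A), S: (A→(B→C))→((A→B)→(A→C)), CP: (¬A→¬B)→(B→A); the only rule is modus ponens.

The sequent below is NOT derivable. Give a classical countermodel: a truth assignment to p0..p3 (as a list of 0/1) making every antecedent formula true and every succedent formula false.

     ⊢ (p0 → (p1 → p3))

Enumerate valuations to refute Γ ⊢ Δ:
  v=0000: Γ:[] Δ:[(p0 → (p1 → p3))=T] refutes=False
  v=0001: Γ:[] Δ:[(p0 → (p1 → p3))=T] refutes=False
  v=0010: Γ:[] Δ:[(p0 → (p1 → p3))=T] refutes=False
  v=0011: Γ:[] Δ:[(p0 → (p1 → p3))=T] refutes=False
  v=0100: Γ:[] Δ:[(p0 → (p1 → p3))=T] refutes=False
  v=0101: Γ:[] Δ:[(p0 → (p1 → p3))=T] refutes=False
  v=0110: Γ:[] Δ:[(p0 → (p1 → p3))=T] refutes=False
  v=0111: Γ:[] Δ:[(p0 → (p1 → p3))=T] refutes=False
  v=1000: Γ:[] Δ:[(p0 → (p1 → p3))=T] refutes=False
  v=1001: Γ:[] Δ:[(p0 → (p1 → p3))=T] refutes=False
  v=1010: Γ:[] Δ:[(p0 → (p1 → p3))=T] refutes=False
  v=1011: Γ:[] Δ:[(p0 → (p1 → p3))=T] refutes=False
  v=1100: Γ:[] Δ:[(p0 → (p1 → p3))=F] refutes=True  ← countermodel

Result: [1, 1, 0, 0]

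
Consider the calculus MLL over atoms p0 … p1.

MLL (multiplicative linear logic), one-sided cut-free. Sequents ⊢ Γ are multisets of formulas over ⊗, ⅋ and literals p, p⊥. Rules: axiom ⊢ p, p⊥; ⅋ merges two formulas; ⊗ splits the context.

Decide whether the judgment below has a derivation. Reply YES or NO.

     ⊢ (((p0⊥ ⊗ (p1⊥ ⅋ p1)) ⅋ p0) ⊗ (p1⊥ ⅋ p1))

Derivation trace:
[⊗]  ⊢ (((p0⊥ ⊗ (p1⊥ ⅋ p1)) ⅋ p0) ⊗ (p1⊥ ⅋ p1))
  [⅋]  ⊢ ((p0⊥ ⊗ (p1⊥ ⅋ p1)) ⅋ p0)
    [⊗]  ⊢ p0, (p0⊥ ⊗ (p1⊥ ⅋ p1))
      [Ax]  ⊢ p0, p0⊥
      [⅋]  ⊢ (p1⊥ ⅋ p1)
        [Ax]  ⊢ p1, p1⊥
  [⅋]  ⊢ (p1⊥ ⅋ p1)
    [Ax]  ⊢ p1, p1⊥

Result: YES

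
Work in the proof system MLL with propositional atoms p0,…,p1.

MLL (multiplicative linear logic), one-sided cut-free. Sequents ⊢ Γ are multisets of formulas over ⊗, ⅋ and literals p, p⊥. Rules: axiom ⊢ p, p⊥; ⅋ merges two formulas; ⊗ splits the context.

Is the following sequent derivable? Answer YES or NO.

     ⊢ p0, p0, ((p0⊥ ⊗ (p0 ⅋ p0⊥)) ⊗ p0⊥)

Derivation trace:
[⊗]  ⊢ p0, p0, ((p0⊥ ⊗ (p0 ⅋ p0⊥)) ⊗ p0⊥)
  [⊗]  ⊢ p0, (p0⊥ ⊗ (p0 ⅋ p0⊥))
    [Ax]  ⊢ p0, p0⊥
    [⅋]  ⊢ (p0 ⅋ p0⊥)
      [Ax]  ⊢ p0, p0⊥
  [Ax]  ⊢ p0, p0⊥

Result: YES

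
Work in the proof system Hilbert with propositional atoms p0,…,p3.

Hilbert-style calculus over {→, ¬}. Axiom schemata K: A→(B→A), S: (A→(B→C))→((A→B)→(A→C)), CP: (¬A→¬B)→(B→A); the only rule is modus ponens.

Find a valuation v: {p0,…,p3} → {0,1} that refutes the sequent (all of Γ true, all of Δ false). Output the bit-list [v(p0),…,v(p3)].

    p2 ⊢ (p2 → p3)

Truth-table refutation:
  v=0000: Γ:[p2=F] Δ:[(p2 → p3)=T] refutes=False
  v=0001: Γ:[p2=F] Δ:[(p2 → p3)=T] refutes=False
  v=0010: Γ:[p2=T] Δ:[(p2 → p3)=F] refutes=True  ← countermodel

Result: [0, 0, 1, 0]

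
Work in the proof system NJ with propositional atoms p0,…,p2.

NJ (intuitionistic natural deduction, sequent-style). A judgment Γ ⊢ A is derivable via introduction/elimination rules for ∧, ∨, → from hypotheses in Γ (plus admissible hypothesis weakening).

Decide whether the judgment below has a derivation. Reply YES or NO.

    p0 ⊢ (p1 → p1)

Derivation (root first):
[Wk] p0 ⊢ (p1 → p1)
  [→I]  ⊢ (p1 → p1)
    [Ax] p1 ⊢ p1

Result: YES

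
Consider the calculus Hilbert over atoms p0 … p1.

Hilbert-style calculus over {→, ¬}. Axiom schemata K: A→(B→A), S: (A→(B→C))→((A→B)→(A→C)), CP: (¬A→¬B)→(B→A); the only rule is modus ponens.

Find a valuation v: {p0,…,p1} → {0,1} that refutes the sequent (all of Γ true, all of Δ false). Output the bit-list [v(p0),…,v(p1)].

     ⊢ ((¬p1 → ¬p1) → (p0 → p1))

Enumerate valuations to refute Γ ⊢ Δ:
  v=00: Γ:[] Δ:[((¬p1 → ¬p1) → (p0 → p1))=T] refutes=False
  v=01: Γ:[] Δ:[((¬p1 → ¬p1) → (p0 → p1))=T] refutes=False
  v=10: Γ:[] Δ:[((¬p1 → ¬p1) → (p0 → p1))=F] refutes=True  ← countermodel

Result: [1, 0]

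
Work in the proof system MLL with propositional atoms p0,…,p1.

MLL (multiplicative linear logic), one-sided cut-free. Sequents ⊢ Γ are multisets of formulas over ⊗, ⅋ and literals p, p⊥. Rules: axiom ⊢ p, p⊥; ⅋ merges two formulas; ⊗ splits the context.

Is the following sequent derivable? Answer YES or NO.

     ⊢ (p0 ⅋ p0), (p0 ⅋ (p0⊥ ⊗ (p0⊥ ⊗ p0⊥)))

Derivation trace:
[⅋]  ⊢ (p0 ⅋ p0), (p0 ⅋ (p0⊥ ⊗ (p0⊥ ⊗ p0⊥)))
  [⅋]  ⊢ p0, (p0⊥ ⊗ (p0⊥ ⊗ p0⊥)), (p0 ⅋ p0)
    [⊗]  ⊢ p0, p0, p0, (p0⊥ ⊗ (p0⊥ ⊗ p0⊥))
      [Ax]  ⊢ p0, p0⊥
      [⊗]  ⊢ p0, p0, (p0⊥ ⊗ p0⊥)
        [Ax]  ⊢ p0, p0⊥
        [Ax]  ⊢ p0, p0⊥

Result: YES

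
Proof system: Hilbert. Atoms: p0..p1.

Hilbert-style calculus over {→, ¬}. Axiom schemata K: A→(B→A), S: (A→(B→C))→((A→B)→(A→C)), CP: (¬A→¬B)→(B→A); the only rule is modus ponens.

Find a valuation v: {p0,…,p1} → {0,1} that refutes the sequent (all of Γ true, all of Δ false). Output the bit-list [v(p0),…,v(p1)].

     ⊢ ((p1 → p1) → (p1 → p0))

Enumerate valuations to refute Γ ⊢ Δ:
  v=00: Γ:[] Δ:[((p1 → p1) → (p1 → p0))=T] refutes=False
  v=01: Γ:[] Δ:[((p1 → p1) → (p1 → p0))=F] refutes=True  ← countermodel

Result: [0, 1]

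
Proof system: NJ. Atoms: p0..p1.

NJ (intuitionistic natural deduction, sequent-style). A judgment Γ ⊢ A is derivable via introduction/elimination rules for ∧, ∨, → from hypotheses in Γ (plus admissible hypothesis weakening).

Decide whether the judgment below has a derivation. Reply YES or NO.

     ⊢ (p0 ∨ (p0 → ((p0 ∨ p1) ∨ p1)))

Derivation trace:
[∨I₂]  ⊢ (p0 ∨ (p0 → ((p0 ∨ p1) ∨ p1)))
  [→I]  ⊢ (p0 → ((p0 ∨ p1) ∨ p1))
    [∨I₁] p0 ⊢ ((p0 ∨ p1) ∨ p1)
      [∨I₁] p0 ⊢ (p0 ∨ p1)
        [Ax] p0 ⊢ p0

Result: YES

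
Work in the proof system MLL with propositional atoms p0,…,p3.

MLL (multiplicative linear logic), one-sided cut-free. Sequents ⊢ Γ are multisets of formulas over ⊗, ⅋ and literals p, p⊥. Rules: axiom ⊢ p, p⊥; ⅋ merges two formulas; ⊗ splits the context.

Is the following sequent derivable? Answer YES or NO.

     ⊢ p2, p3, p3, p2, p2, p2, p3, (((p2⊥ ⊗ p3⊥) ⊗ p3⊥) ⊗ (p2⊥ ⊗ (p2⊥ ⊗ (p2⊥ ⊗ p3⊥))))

Proof tree:
[⊗]  ⊢ p2, p3, p3, p2, p2, p2, p3, (((p2⊥ ⊗ p3⊥) ⊗ p3⊥) ⊗ (p2⊥ ⊗ (p2⊥ ⊗ (p2⊥ ⊗ p3⊥))))
  [⊗]  ⊢ p2, p3, p3, ((p2⊥ ⊗ p3⊥) ⊗ p3⊥)
    [⊗]  ⊢ p2, p3, (p2⊥ ⊗ p3⊥)
      [Ax]  ⊢ p2, p2⊥
      [Ax]  ⊢ p3, p3⊥
    [Ax]  ⊢ p3, p3⊥
  [⊗]  ⊢ p2, p2, p2, p3, (p2⊥ ⊗ (p2⊥ ⊗ (p2⊥ ⊗ p3⊥)))
    [Ax]  ⊢ p2, p2⊥
    [⊗]  ⊢ p2, p2, p3, (p2⊥ ⊗ (p2⊥ ⊗ p3⊥))
      [Ax]  ⊢ p2, p2⊥
      [⊗]  ⊢ p2, p3, (p2⊥ ⊗ p3⊥)
        [Ax]  ⊢ p2, p2⊥
        [Ax]  ⊢ p3, p3⊥

Result: YES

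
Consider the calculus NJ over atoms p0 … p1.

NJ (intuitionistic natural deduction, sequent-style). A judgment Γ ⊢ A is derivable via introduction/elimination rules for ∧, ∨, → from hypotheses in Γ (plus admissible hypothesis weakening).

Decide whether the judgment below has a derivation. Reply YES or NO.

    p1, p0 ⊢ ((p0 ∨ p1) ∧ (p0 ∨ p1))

Proof tree:
[∧I] p1, p0 ⊢ ((p0 ∨ p1) ∧ (p0 ∨ p1))
  [Wk] p1, p0 ⊢ (p0 ∨ p1)
    [∨I₂] p1 ⊢ (p0 ∨ p1)
      [Ax] p1 ⊢ p1
  [Wk] p1, p0 ⊢ (p0 ∨ p1)
    [∨I₂] p1 ⊢ (p0 ∨ p1)
      [Ax] p1 ⊢ p1

Result: YES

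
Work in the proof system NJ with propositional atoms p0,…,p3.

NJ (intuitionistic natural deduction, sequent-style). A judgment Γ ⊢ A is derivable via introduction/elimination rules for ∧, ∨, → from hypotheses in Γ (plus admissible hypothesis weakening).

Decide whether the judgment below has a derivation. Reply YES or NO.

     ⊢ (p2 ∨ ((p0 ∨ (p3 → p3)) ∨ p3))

Derivation trace:
[∨I₂]  ⊢ (p2 ∨ ((p0 ∨ (p3 → p3)) ∨ p3))
  [∨I₁]  ⊢ ((p0 ∨ (p3 → p3)) ∨ p3)
    [∨I₂]  ⊢ (p0 ∨ (p3 → p3))
      [→I]  ⊢ (p3 → p3)
        [Ax] p3 ⊢ p3

Result: YES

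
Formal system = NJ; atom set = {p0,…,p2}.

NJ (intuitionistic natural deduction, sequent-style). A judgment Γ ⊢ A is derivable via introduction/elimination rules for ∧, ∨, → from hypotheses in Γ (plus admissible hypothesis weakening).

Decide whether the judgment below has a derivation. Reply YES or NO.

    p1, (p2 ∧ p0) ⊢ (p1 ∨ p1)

Proof tree:
[Wk] p1, (p2 ∧ p0) ⊢ (p1 ∨ p1)
  [∨I₂] p1 ⊢ (p1 ∨ p1)
    [Ax] p1 ⊢ p1

Result: YES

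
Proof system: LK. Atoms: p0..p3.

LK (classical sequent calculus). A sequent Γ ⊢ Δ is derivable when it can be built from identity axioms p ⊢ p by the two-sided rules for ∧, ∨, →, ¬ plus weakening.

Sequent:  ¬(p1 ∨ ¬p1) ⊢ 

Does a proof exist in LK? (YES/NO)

Derivation trace:
[¬L] ¬(p1 ∨ ¬p1) ⊢ 
  [∨R]  ⊢ (p1 ∨ ¬p1)
    [¬R]  ⊢ p1, ¬p1
      [Ax] p1 ⊢ p1

Result: YES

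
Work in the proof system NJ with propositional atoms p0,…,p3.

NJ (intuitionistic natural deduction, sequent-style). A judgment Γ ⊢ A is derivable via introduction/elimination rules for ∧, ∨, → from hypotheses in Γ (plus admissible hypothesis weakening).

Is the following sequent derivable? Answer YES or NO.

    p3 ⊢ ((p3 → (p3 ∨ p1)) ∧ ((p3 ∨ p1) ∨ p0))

Derivation trace:
[∧I] p3 ⊢ ((p3 → (p3 ∨ p1)) ∧ ((p3 ∨ p1) ∨ p0))
  [→I]  ⊢ (p3 → (p3 ∨ p1))
    [∨I₁] p3 ⊢ (p3 ∨ p1)
      [Ax] p3 ⊢ p3
  [∨I₁] p3 ⊢ ((p3 ∨ p1) ∨ p0)
    [∨I₁] p3 ⊢ (p3 ∨ p1)
      [Ax] p3 ⊢ p3

Result: YES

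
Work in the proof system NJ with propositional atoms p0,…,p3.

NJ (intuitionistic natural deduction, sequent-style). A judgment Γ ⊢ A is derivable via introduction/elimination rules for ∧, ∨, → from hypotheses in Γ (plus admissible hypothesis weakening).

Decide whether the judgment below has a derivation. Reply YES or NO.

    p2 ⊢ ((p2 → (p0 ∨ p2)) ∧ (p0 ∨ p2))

Proof tree:
[∧I] p2 ⊢ ((p2 → (p0 ∨ p2)) ∧ (p0 ∨ p2))
  [→I]  ⊢ (p2 → (p0 ∨ p2))
    [∨I₂] p2 ⊢ (p0 ∨ p2)
      [Ax] p2 ⊢ p2
  [∨I₂] p2 ⊢ (p0 ∨ p2)
    [Ax] p2 ⊢ p2

Result: YES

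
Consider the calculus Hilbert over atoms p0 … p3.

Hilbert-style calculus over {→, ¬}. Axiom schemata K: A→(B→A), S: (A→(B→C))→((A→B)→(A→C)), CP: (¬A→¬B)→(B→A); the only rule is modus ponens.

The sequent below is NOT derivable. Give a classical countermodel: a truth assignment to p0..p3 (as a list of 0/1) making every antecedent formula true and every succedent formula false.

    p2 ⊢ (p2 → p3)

Enumerate valuations to refute Γ ⊢ Δ:
  v=0000: Γ:[p2=F] Δ:[(p2 → p3)=T] refutes=False
  v=0001: Γ:[p2=F] Δ:[(p2 → p3)=T] refutes=False
  v=0010: Γ:[p2=T] Δ:[(p2 → p3)=F] refutes=True  ← countermodel

Result: [0, 0, 1, 0]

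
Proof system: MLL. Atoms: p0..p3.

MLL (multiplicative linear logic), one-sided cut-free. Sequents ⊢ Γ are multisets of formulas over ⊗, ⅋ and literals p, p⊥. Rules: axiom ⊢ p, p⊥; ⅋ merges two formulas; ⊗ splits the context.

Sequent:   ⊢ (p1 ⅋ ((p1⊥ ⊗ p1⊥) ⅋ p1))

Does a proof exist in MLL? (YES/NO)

Proof tree:
[⅋]  ⊢ (p1 ⅋ ((p1⊥ ⊗ p1⊥) ⅋ p1))
  [⅋]  ⊢ p1, ((p1⊥ ⊗ p1⊥) ⅋ p1)
    [⊗]  ⊢ p1, p1, (p1⊥ ⊗ p1⊥)
      [Ax]  ⊢ p1, p1⊥
      [Ax]  ⊢ p1, p1⊥

Result: YES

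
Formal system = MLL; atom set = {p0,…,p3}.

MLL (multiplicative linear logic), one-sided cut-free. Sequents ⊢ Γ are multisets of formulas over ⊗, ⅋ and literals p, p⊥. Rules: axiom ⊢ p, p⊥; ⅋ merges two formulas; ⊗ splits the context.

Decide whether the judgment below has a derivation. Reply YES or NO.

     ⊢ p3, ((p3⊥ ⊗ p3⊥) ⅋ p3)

Derivation (root first):
[⅋]  ⊢ p3, ((p3⊥ ⊗ p3⊥) ⅋ p3)
  [⊗]  ⊢ p3, p3, (p3⊥ ⊗ p3⊥)
    [Ax]  ⊢ p3, p3⊥
    [Ax]  ⊢ p3, p3⊥

Result: YES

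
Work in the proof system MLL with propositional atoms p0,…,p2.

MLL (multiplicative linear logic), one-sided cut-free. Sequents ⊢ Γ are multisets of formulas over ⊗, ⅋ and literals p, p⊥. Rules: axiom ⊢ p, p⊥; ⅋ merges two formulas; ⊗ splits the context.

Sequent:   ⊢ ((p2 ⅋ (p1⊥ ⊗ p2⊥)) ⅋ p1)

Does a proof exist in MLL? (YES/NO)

Proof tree:
[⅋]  ⊢ ((p2 ⅋ (p1⊥ ⊗ p2⊥)) ⅋ p1)
  [⅋]  ⊢ p1, (p2 ⅋ (p1⊥ ⊗ p2⊥))
    [⊗]  ⊢ p1, p2, (p1⊥ ⊗ p2⊥)
      [Ax]  ⊢ p1, p1⊥
      [Ax]  ⊢ p2, p2⊥

Result: YES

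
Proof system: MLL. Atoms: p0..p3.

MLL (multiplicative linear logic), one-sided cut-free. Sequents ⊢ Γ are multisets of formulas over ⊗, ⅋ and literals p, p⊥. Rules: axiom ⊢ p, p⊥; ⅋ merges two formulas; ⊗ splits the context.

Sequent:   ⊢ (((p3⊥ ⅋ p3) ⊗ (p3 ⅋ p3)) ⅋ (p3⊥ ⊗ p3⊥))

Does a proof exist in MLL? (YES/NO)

Derivation (root first):
[⅋]  ⊢ (((p3⊥ ⅋ p3) ⊗ (p3 ⅋ p3)) ⅋ (p3⊥ ⊗ p3⊥))
  [⊗]  ⊢ (p3⊥ ⊗ p3⊥), ((p3⊥ ⅋ p3) ⊗ (p3 ⅋ p3))
    [⅋]  ⊢ (p3⊥ ⅋ p3)
      [Ax]  ⊢ p3, p3⊥
    [⅋]  ⊢ (p3⊥ ⊗ p3⊥), (p3 ⅋ p3)
      [⊗]  ⊢ p3, p3, (p3⊥ ⊗ p3⊥)
        [Ax]  ⊢ p3, p3⊥
        [Ax]  ⊢ p3, p3⊥

Result: YES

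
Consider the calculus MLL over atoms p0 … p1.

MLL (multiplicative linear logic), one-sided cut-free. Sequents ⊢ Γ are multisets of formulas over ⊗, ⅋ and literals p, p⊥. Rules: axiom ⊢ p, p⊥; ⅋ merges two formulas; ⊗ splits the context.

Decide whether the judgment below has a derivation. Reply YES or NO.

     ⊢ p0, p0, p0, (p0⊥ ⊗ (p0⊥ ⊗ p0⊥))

Proof tree:
[⊗]  ⊢ p0, p0, p0, (p0⊥ ⊗ (p0⊥ ⊗ p0⊥))
  [Ax]  ⊢ p0, p0⊥
  [⊗]  ⊢ p0, p0, (p0⊥ ⊗ p0⊥)
    [Ax]  ⊢ p0, p0⊥
    [Ax]  ⊢ p0, p0⊥

Result: YES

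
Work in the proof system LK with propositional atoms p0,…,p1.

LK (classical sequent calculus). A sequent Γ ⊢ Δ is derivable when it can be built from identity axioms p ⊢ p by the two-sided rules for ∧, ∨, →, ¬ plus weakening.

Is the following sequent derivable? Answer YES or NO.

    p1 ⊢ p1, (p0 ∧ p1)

Derivation trace:
[∧R] p1 ⊢ p1, (p0 ∧ p1)
  [WR] p1 ⊢ p1, p0
    [Ax] p1 ⊢ p1
  [Ax] p1 ⊢ p1

Result: YES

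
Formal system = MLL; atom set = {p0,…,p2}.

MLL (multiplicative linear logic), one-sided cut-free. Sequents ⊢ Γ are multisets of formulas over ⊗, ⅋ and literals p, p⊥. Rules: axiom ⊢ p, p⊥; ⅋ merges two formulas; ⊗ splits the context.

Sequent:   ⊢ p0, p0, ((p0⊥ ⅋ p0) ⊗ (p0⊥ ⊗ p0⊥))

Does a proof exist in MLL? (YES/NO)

Proof tree:
[⊗]  ⊢ p0, p0, ((p0⊥ ⅋ p0) ⊗ (p0⊥ ⊗ p0⊥))
  [⅋]  ⊢ (p0⊥ ⅋ p0)
    [Ax]  ⊢ p0, p0⊥
  [⊗]  ⊢ p0, p0, (p0⊥ ⊗ p0⊥)
    [Ax]  ⊢ p0, p0⊥
    [Ax]  ⊢ p0, p0⊥

Result: YES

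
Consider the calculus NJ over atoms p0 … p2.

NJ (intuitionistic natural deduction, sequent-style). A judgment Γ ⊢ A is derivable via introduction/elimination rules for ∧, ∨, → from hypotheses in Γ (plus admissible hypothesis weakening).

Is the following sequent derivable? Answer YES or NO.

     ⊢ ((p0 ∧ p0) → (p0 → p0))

Derivation trace:
[→I]  ⊢ ((p0 ∧ p0) → (p0 → p0))
  [→I] (p0 ∧ p0) ⊢ (p0 → p0)
    [Wk] p0, (p0 ∧ p0) ⊢ p0
      [Ax] p0 ⊢ p0

Result: YES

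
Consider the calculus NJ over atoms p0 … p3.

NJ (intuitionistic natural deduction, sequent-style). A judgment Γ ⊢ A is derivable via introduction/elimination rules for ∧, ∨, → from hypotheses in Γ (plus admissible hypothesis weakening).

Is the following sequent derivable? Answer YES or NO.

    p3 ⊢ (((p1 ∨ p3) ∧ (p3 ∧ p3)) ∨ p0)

Derivation trace:
[∨I₁] p3 ⊢ (((p1 ∨ p3) ∧ (p3 ∧ p3)) ∨ p0)
  [∧I] p3 ⊢ ((p1 ∨ p3) ∧ (p3 ∧ p3))
    [∨I₂] p3 ⊢ (p1 ∨ p3)
      [Ax] p3 ⊢ p3
    [∧I] p3 ⊢ (p3 ∧ p3)
      [Ax] p3 ⊢ p3
      [Ax] p3 ⊢ p3

Result: YES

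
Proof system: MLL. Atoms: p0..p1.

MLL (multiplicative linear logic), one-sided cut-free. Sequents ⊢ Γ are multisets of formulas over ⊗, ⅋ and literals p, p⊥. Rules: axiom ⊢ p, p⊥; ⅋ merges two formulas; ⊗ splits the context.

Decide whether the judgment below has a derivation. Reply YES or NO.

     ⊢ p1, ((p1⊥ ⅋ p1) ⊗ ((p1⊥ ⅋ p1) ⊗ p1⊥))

Derivation (root first):
[⊗]  ⊢ p1, ((p1⊥ ⅋ p1) ⊗ ((p1⊥ ⅋ p1) ⊗ p1⊥))
  [⅋]  ⊢ (p1⊥ ⅋ p1)
    [Ax]  ⊢ p1, p1⊥
  [⊗]  ⊢ p1, ((p1⊥ ⅋ p1) ⊗ p1⊥)
    [⅋]  ⊢ (p1⊥ ⅋ p1)
      [Ax]  ⊢ p1, p1⊥
    [Ax]  ⊢ p1, p1⊥

Result: YES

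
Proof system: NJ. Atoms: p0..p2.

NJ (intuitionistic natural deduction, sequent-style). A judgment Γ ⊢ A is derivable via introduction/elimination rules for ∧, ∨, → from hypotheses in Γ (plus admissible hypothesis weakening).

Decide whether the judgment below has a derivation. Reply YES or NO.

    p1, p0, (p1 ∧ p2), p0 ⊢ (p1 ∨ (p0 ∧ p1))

Derivation (root first):
[∨I₂] p1, p0, (p1 ∧ p2), p0 ⊢ (p1 ∨ (p0 ∧ p1))
  [Wk] p1, p0, (p1 ∧ p2), p0 ⊢ (p0 ∧ p1)
    [Wk] p1, p0, (p1 ∧ p2) ⊢ (p0 ∧ p1)
      [∧I] p1, p0 ⊢ (p0 ∧ p1)
        [Ax] p0 ⊢ p0
        [Ax] p1 ⊢ p1

Result: YES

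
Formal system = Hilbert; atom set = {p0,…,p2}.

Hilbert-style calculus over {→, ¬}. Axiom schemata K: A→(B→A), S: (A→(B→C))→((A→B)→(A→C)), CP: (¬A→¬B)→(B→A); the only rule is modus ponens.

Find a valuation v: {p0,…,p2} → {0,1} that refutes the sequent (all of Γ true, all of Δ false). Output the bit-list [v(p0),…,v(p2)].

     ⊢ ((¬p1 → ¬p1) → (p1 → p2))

Truth-table refutation:
  v=000: Γ:[] Δ:[((¬p1 → ¬p1) → (p1 → p2))=T] refutes=False
  v=001: Γ:[] Δ:[((¬p1 → ¬p1) → (p1 → p2))=T] refutes=False
  v=010: Γ:[] Δ:[((¬p1 → ¬p1) → (p1 → p2))=F] refutes=True  ← countermodel

Result: [0, 1, 0]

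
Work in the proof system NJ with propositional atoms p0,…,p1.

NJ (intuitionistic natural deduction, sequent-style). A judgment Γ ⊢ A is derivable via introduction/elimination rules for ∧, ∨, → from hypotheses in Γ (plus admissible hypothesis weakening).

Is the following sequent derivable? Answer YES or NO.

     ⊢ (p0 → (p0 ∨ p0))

Derivation (root first):
[→I]  ⊢ (p0 → (p0 ∨ p0))
  [∨I₂] p0 ⊢ (p0 ∨ p0)
    [Ax] p0 ⊢ p0

Result: YES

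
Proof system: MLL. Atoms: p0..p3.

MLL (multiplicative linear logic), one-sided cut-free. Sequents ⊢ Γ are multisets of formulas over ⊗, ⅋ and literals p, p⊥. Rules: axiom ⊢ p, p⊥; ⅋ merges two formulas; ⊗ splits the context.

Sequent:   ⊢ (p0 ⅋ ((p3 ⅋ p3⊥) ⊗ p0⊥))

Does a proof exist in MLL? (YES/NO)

Derivation trace:
[⅋]  ⊢ (p0 ⅋ ((p3 ⅋ p3⊥) ⊗ p0⊥))
  [⊗]  ⊢ p0, ((p3 ⅋ p3⊥) ⊗ p0⊥)
    [⅋]  ⊢ (p3 ⅋ p3⊥)
      [Ax]  ⊢ p3, p3⊥
    [Ax]  ⊢ p0, p0⊥

Result: YES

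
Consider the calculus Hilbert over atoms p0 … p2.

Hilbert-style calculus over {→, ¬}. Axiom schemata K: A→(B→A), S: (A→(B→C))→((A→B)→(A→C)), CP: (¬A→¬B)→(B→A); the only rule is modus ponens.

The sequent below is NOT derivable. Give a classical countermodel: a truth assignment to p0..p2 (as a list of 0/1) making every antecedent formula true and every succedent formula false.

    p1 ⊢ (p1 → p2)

Truth-table refutation:
  v=000: Γ:[p1=F] Δ:[(p1 → p2)=T] refutes=False
  v=001: Γ:[p1=F] Δ:[(p1 → p2)=T] refutes=False
  v=010: Γ:[p1=T] Δ:[(p1 → p2)=F] refutes=True  ← countermodel

Result: [0, 1, 0]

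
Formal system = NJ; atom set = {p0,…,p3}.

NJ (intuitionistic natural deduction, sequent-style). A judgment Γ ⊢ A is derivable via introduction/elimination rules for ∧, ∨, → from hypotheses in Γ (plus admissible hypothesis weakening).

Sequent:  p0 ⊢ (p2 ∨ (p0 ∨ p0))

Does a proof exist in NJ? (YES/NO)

Derivation trace:
[∨I₂] p0 ⊢ (p2 ∨ (p0 ∨ p0))
  [∨I₁] p0 ⊢ (p0 ∨ p0)
    [Ax] p0 ⊢ p0

Result: YES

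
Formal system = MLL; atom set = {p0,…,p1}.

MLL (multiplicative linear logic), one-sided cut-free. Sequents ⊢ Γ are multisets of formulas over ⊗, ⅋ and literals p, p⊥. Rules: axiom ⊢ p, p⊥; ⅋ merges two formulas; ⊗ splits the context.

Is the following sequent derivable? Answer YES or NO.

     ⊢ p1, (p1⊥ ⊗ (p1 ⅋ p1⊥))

Derivation (root first):
[⊗]  ⊢ p1, (p1⊥ ⊗ (p1 ⅋ p1⊥))
  [Ax]  ⊢ p1, p1⊥
  [⅋]  ⊢ (p1 ⅋ p1⊥)
    [Ax]  ⊢ p1, p1⊥

Result: YES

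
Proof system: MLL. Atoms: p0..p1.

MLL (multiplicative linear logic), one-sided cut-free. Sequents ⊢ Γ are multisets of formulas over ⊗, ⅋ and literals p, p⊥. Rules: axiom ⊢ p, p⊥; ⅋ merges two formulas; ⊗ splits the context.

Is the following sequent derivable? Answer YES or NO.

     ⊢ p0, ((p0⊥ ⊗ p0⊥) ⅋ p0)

Proof tree:
[⅋]  ⊢ p0, ((p0⊥ ⊗ p0⊥) ⅋ p0)
  [⊗]  ⊢ p0, p0, (p0⊥ ⊗ p0⊥)
    [Ax]  ⊢ p0, p0⊥
    [Ax]  ⊢ p0, p0⊥

Result: YES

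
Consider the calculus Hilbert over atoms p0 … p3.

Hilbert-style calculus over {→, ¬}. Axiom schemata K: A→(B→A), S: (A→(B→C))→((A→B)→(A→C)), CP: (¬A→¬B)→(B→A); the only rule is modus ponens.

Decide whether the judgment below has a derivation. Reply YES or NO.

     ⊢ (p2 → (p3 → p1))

Truth-table refutation:
  v=0000: Γ:[] Δ:[(p2 → (p3 → p1))=T] refutes=False
  v=0001: Γ:[] Δ:[(p2 → (p3 → p1))=T] refutes=False
  v=0010: Γ:[] Δ:[(p2 → (p3 → p1))=T] refutes=False
  v=0011: Γ:[] Δ:[(p2 → (p3 → p1))=F] refutes=True  ← countermodel

Result: NO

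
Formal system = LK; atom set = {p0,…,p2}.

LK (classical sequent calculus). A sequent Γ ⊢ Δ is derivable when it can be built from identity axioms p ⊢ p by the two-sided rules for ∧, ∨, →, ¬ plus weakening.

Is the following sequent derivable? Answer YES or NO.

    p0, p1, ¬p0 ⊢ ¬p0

Derivation trace:
[¬L] p0, p1, ¬p0 ⊢ ¬p0
  [WL] p0, p1 ⊢ p0, ¬p0
    [WL] p0 ⊢ p0, ¬p0
      [¬R]  ⊢ p0, ¬p0
        [Ax] p0 ⊢ p0

Result: YES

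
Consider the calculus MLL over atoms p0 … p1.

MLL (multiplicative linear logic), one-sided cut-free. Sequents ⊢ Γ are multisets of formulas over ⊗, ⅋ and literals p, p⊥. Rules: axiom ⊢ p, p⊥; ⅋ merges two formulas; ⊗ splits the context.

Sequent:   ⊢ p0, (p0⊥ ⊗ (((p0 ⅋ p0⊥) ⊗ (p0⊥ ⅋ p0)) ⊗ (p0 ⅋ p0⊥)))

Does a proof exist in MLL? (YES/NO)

Derivation trace:
[⊗]  ⊢ p0, (p0⊥ ⊗ (((p0 ⅋ p0⊥) ⊗ (p0⊥ ⅋ p0)) ⊗ (p0 ⅋ p0⊥)))
  [Ax]  ⊢ p0, p0⊥
  [⊗]  ⊢ (((p0 ⅋ p0⊥) ⊗ (p0⊥ ⅋ p0)) ⊗ (p0 ⅋ p0⊥))
    [⊗]  ⊢ ((p0 ⅋ p0⊥) ⊗ (p0⊥ ⅋ p0))
      [⅋]  ⊢ (p0 ⅋ p0⊥)
        [Ax]  ⊢ p0, p0⊥
      [⅋]  ⊢ (p0⊥ ⅋ p0)
        [Ax]  ⊢ p0, p0⊥
    [⅋]  ⊢ (p0 ⅋ p0⊥)
      [Ax]  ⊢ p0, p0⊥

Result: YES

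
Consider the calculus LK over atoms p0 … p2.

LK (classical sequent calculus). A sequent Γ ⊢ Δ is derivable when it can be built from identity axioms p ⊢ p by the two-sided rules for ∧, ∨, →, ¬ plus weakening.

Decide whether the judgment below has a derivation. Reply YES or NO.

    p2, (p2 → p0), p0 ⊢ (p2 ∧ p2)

Proof tree:
[WL] p2, (p2 → p0), p0 ⊢ (p2 ∧ p2)
  [→L] p2, (p2 → p0) ⊢ (p2 ∧ p2)
    [Ax] p2 ⊢ p2
    [∧R] p2, p0 ⊢ (p2 ∧ p2)
      [WL] p2, p0 ⊢ p2
        [Ax] p2 ⊢ p2
      [WL] p2, p0 ⊢ p2
        [Ax] p2 ⊢ p2

Result: YES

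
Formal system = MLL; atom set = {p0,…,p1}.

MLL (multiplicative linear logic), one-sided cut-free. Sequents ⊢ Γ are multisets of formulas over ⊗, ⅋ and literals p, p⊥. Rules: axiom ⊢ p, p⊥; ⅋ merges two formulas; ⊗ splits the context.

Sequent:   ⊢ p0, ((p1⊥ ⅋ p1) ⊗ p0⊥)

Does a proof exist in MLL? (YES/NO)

Derivation (root first):
[⊗]  ⊢ p0, ((p1⊥ ⅋ p1) ⊗ p0⊥)
  [⅋]  ⊢ (p1⊥ ⅋ p1)
    [Ax]  ⊢ p1, p1⊥
  [Ax]  ⊢ p0, p0⊥

Result: YES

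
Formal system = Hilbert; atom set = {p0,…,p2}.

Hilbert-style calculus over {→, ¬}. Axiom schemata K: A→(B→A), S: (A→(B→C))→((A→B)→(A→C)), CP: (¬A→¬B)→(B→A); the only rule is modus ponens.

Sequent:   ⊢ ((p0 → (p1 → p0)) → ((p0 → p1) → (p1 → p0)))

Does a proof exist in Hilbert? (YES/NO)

Enumerate valuations to refute Γ ⊢ Δ:
  v=000: Γ:[] Δ:[((p0 → (p1 → p0)) → ((p0 → p1) → (p1 → p0)))=T] refutes=False
  v=001: Γ:[] Δ:[((p0 → (p1 → p0)) → ((p0 → p1) → (p1 → p0)))=T] refutes=False
  v=010: Γ:[] Δ:[((p0 → (p1 → p0)) → ((p0 → p1) → (p1 → p0)))=F] refutes=True  ← countermodel

Result: NO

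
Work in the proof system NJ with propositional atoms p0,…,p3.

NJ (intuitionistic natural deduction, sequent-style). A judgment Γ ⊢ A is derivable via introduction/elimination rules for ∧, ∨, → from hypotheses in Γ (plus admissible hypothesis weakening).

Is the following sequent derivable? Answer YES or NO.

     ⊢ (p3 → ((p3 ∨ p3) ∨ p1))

Derivation trace:
[→I]  ⊢ (p3 → ((p3 ∨ p3) ∨ p1))
  [∨I₁] p3 ⊢ ((p3 ∨ p3) ∨ p1)
    [∨I₁] p3 ⊢ (p3 ∨ p3)
      [Ax] p3 ⊢ p3

Result: YES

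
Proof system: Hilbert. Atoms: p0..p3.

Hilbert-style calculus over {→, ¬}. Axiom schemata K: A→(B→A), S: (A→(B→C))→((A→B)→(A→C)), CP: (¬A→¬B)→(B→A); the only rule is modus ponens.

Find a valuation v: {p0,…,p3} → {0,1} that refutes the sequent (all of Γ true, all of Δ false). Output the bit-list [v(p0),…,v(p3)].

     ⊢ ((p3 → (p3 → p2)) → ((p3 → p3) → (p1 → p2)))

Search for a countermodel by truth-table:
  v=0000: Γ:[] Δ:[((p3 → (p3 → p2)) → ((p3 → p3) → (p1 → p2)))=T] refutes=False
  v=0001: Γ:[] Δ:[((p3 → (p3 → p2)) → ((p3 → p3) → (p1 → p2)))=T] refutes=False
  v=0010: Γ:[] Δ:[((p3 → (p3 → p2)) → ((p3 → p3) → (p1 → p2)))=T] refutes=False
  v=0011: Γ:[] Δ:[((p3 → (p3 → p2)) → ((p3 → p3) → (p1 → p2)))=T] refutes=False
  v=0100: Γ:[] Δ:[((p3 → (p3 → p2)) → ((p3 → p3) → (p1 → p2)))=F] refutes=True  ← countermodel

Result: [0, 1, 0, 0]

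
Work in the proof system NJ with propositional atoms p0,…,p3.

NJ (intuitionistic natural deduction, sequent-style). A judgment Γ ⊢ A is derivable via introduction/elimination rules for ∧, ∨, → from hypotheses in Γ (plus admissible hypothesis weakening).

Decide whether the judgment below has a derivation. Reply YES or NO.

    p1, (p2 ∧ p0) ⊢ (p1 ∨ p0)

Derivation (root first):
[Wk] p1, (p2 ∧ p0) ⊢ (p1 ∨ p0)
  [∨I₁] p1 ⊢ (p1 ∨ p0)
    [Ax] p1 ⊢ p1

Result: YES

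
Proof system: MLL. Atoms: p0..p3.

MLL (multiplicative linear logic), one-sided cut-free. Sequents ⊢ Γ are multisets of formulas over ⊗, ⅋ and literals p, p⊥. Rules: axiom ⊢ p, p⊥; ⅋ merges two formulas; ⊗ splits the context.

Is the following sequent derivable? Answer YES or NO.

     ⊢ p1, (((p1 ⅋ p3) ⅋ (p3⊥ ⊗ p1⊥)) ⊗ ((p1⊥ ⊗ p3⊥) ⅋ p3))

Derivation trace:
[⊗]  ⊢ p1, (((p1 ⅋ p3) ⅋ (p3⊥ ⊗ p1⊥)) ⊗ ((p1⊥ ⊗ p3⊥) ⅋ p3))
  [⅋]  ⊢ ((p1 ⅋ p3) ⅋ (p3⊥ ⊗ p1⊥))
    [⅋]  ⊢ (p3⊥ ⊗ p1⊥), (p1 ⅋ p3)
      [⊗]  ⊢ p3, p1, (p3⊥ ⊗ p1⊥)
        [Ax]  ⊢ p3, p3⊥
        [Ax]  ⊢ p1, p1⊥
  [⅋]  ⊢ p1, ((p1⊥ ⊗ p3⊥) ⅋ p3)
    [⊗]  ⊢ p1, p3, (p1⊥ ⊗ p3⊥)
      [Ax]  ⊢ p1, p1⊥
      [Ax]  ⊢ p3, p3⊥

Result: YES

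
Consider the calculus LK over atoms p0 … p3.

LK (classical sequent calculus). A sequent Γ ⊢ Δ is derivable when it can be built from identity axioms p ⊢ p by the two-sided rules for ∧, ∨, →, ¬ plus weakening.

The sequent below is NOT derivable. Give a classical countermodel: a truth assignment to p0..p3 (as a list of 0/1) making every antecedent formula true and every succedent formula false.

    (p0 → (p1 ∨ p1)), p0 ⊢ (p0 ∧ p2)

Search for a countermodel by truth-table:
  v=0000: Γ:[(p0 → (p1 ∨ p1))=T, p0=F] Δ:[(p0 ∧ p2)=F] refutes=False
  v=0001: Γ:[(p0 → (p1 ∨ p1))=T, p0=F] Δ:[(p0 ∧ p2)=F] refutes=False
  v=0010: Γ:[(p0 → (p1 ∨ p1))=T, p0=F] Δ:[(p0 ∧ p2)=F] refutes=False
  v=0011: Γ:[(p0 → (p1 ∨ p1))=T, p0=F] Δ:[(p0 ∧ p2)=F] refutes=False
  v=0100: Γ:[(p0 → (p1 ∨ p1))=T, p0=F] Δ:[(p0 ∧ p2)=F] refutes=False
  v=0101: Γ:[(p0 → (p1 ∨ p1))=T, p0=F] Δ:[(p0 ∧ p2)=F] refutes=False
  v=0110: Γ:[(p0 → (p1 ∨ p1))=T, p0=F] Δ:[(p0 ∧ p2)=F] refutes=False
  v=0111: Γ:[(p0 → (p1 ∨ p1))=T, p0=F] Δ:[(p0 ∧ p2)=F] refutes=False
  v=1000: Γ:[(p0 → (p1 ∨ p1))=F, p0=T] Δ:[(p0 ∧ p2)=F] refutes=False
  v=1001: Γ:[(p0 → (p1 ∨ p1))=F, p0=T] Δ:[(p0 ∧ p2)=F] refutes=False
  v=1010: Γ:[(p0 → (p1 ∨ p1))=F, p0=T] Δ:[(p0 ∧ p2)=T] refutes=False
  v=1011: Γ:[(p0 → (p1 ∨ p1))=F, p0=T] Δ:[(p0 ∧ p2)=T] refutes=False
  v=1100: Γ:[(p0 → (p1 ∨ p1))=T, p0=T] Δ:[(p0 ∧ p2)=F] refutes=True  ← countermodel

Result: [1, 1, 0, 0]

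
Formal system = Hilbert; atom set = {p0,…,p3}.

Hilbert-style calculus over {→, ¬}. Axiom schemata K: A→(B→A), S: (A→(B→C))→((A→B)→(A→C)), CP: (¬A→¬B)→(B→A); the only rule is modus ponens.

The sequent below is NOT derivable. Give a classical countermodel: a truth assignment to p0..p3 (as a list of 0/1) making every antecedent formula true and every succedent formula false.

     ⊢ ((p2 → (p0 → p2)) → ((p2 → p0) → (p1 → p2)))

Enumerate valuations to refute Γ ⊢ Δ:
  v=0000: Γ:[] Δ:[((p2 → (p0 → p2)) → ((p2 → p0) → (p1 → p2)))=T] refutes=False
  v=0001: Γ:[] Δ:[((p2 → (p0 → p2)) → ((p2 → p0) → (p1 → p2)))=T] refutes=False
  v=0010: Γ:[] Δ:[((p2 → (p0 → p2)) → ((p2 → p0) → (p1 → p2)))=T] refutes=False
  v=0011: Γ:[] Δ:[((p2 → (p0 → p2)) → ((p2 → p0) → (p1 → p2)))=T] refutes=False
  v=0100: Γ:[] Δ:[((p2 → (p0 → p2)) → ((p2 → p0) → (p1 → p2)))=F] refutes=True  ← countermodel

Result: [0, 1, 0, 0]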